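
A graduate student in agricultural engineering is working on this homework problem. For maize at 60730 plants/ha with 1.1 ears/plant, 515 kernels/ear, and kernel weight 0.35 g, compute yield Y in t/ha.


Y = density * ears * kernels * kw
  = 60730 * 1.1 * 515 * 0.35 g/ha
  = 12041240.75 g/ha
  = 12041.24 kg/ha = 12.04 t/ha


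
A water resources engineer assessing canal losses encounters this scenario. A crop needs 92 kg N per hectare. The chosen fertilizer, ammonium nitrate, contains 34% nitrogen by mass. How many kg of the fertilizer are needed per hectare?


Rate = N_required / (N_content / 100)
     = 92 / (34 / 100)
     = 92 / 0.34
     = 270.59 kg/ha


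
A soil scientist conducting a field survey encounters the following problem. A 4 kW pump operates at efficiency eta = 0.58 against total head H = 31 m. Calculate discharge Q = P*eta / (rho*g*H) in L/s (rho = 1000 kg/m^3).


Q = (P * 1000 * eta) / (rho * g * H)
  = (4 * 1000 * 0.58) / (1000 * 9.81 * 31)
  = 2320 / 304110
  = 0.00763 m^3/s = 7.63 L/s


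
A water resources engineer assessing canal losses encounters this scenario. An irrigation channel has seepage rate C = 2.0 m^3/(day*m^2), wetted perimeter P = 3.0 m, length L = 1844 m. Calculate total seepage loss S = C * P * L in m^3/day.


S = C * P * L
  = 2.0 * 3.0 * 1844
  = 11064 m^3/day


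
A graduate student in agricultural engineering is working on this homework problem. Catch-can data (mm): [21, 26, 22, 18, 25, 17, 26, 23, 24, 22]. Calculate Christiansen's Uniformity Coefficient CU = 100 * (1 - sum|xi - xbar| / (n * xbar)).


xbar = 224 / 10 = 22.400
sum|xi - xbar| = 24
CU = 100 * (1 - 24 / (10 * 22.400))
   = 100 * (1 - 0.1071)
   = 89.29%


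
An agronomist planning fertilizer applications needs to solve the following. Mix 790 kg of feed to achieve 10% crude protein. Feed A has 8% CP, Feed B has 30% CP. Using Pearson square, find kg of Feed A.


parts_A = CP_b - target = 30 - 10 = 20
parts_B = target - CP_a = 10 - 8 = 2
total_parts = 20 + 2 = 22
Feed A = 790 * 20 / 22 = 718.18 kg
Feed B = 790 * 2 / 22 = 71.82 kg

718.18 kg


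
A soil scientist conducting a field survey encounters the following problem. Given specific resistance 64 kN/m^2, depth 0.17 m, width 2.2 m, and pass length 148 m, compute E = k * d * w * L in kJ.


E = k * d * w * L
  = 64 * 0.17 * 2.2 * 148
  = 3542.53 kJ


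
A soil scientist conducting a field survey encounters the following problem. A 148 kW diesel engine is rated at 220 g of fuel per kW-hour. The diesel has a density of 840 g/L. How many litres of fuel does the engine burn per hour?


FC = P * BSFC / rho_fuel
   = 148 * 220 / 840
   = 32560 / 840
   = 38.76 L/h


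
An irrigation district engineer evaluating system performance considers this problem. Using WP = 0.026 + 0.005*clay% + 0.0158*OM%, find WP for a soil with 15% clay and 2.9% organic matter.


WP = 0.026 + 0.005*15 + 0.0158*2.9
   = 0.026 + 0.0750 + 0.0458
   = 0.1468


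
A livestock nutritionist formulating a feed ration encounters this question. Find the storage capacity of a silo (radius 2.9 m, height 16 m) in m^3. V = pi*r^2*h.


V = pi * r^2 * h
  = pi * 2.9^2 * 16
  = pi * 8.41 * 16
  = 422.73 m^3


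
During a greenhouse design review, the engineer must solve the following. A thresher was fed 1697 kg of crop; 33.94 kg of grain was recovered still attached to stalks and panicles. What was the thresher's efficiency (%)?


eta = (total - unthreshed) / total * 100
    = (1697 - 33.94) / 1697 * 100
    = 1663.06 / 1697 * 100
    = 98%


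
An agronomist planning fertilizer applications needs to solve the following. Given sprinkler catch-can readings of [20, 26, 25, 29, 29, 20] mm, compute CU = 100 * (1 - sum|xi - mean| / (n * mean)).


xbar = 149 / 6 = 24.833
sum|xi - xbar| = 19.333
CU = 100 * (1 - 19.333 / (6 * 24.833))
   = 100 * (1 - 0.1298)
   = 87.02%


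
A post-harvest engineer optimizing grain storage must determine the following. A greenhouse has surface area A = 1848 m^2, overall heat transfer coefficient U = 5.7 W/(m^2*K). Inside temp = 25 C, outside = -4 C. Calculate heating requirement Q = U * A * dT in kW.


dT = 25 - (-4) = 29 K
Q = U * A * dT
  = 5.7 * 1848 * 29
  = 305474.40 W = 305.47 kW


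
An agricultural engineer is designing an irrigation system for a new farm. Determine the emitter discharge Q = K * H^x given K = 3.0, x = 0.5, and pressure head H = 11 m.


Q = K * H^x
  = 3.0 * 11^0.5
  = 3.0 * 3.3166
  = 9.95 L/h


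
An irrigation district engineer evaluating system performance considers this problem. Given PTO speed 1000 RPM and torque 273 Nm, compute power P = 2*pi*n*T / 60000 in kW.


P = 2*pi*n*T / 60000
  = 2*pi * 1000 * 273 / 60000
  = 1715309.59 / 60000
  = 28.59 kW


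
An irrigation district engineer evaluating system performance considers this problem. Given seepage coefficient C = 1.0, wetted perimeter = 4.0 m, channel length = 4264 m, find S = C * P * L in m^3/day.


S = C * P * L
  = 1.0 * 4.0 * 4264
  = 17056 m^3/day


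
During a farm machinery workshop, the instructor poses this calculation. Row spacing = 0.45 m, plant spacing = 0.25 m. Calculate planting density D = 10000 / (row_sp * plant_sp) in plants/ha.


D = 10000 / (row_sp * plant_sp)
  = 10000 / (0.45 * 0.25)
  = 10000 / 0.1125
  = 88888.89 plants/ha


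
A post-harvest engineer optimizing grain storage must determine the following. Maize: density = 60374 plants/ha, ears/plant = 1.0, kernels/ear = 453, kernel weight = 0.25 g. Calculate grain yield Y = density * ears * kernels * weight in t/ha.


Y = density * ears * kernels * kw
  = 60374 * 1.0 * 453 * 0.25 g/ha
  = 6837355.50 g/ha
  = 6837.36 kg/ha = 6.84 t/ha


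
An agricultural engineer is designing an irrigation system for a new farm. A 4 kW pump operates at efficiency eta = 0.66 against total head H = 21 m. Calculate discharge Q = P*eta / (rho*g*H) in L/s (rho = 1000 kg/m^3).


Q = (P * 1000 * eta) / (rho * g * H)
  = (4 * 1000 * 0.66) / (1000 * 9.81 * 21)
  = 2640 / 206010
  = 0.01281 m^3/s = 12.81 L/s


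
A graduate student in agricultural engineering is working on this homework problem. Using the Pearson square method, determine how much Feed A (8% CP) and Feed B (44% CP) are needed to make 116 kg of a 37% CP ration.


parts_A = CP_b - target = 44 - 37 = 7
parts_B = target - CP_a = 37 - 8 = 29
total_parts = 7 + 29 = 36
Feed A = 116 * 7 / 36 = 22.56 kg
Feed B = 116 * 29 / 36 = 93.44 kg

22.56 kg


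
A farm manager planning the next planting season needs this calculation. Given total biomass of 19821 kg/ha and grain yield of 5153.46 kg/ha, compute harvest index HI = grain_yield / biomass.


HI = grain_yield / biomass
   = 5153.46 / 19821
   = 0.26


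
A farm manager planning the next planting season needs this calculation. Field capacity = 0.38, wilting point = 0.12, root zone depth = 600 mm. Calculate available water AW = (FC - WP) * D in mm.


AW = (FC - WP) * D
   = (0.38 - 0.12) * 600
   = 0.26 * 600
   = 156 mm


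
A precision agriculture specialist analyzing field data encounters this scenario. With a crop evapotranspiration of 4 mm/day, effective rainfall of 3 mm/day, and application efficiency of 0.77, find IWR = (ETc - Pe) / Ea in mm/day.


IWR = (ETc - Pe) / Ea
    = (4 - 3) / 0.77
    = 1 / 0.77
    = 1.30 mm/day


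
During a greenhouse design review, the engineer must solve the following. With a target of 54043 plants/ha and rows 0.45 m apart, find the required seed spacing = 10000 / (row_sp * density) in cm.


spacing = 10000 / (row_sp * density)
        = 10000 / (0.45 * 54043)
        = 10000 / 24319.35
        = 0.41120 m = 41.12 cm


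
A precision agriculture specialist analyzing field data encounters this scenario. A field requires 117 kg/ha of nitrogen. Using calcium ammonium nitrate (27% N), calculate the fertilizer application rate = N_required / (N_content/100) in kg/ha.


Rate = N_required / (N_content / 100)
     = 117 / (27 / 100)
     = 117 / 0.27
     = 433.33 kg/ha


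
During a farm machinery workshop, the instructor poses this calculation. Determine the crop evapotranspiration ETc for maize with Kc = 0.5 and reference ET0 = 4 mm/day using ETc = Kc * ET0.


ETc = Kc * ET0
    = 0.5 * 4
    = 2 mm/day


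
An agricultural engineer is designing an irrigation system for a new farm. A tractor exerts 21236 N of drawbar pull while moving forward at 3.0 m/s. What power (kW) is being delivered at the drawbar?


P = F * v / 1000
  = 21236 * 3.0 / 1000
  = 63708 / 1000
  = 63.71 kW


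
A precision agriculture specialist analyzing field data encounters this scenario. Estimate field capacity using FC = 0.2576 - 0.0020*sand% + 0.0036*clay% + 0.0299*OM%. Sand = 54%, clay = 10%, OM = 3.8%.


FC = 0.2576 - 0.0020*54 + 0.0036*10 + 0.0299*3.8
   = 0.2576 - 0.1080 + 0.0360 + 0.1136
   = 0.2992


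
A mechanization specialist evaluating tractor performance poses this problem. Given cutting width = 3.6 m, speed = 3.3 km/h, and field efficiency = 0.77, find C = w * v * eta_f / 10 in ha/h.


C = w * v * eta_f / 10
  = 3.6 * 3.3 * 0.77 / 10
  = 9.15 / 10
  = 0.91 ha/h


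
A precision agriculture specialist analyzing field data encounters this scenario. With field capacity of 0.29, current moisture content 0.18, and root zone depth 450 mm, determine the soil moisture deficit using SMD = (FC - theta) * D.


SMD = (FC - theta) * D
    = (0.29 - 0.18) * 450
    = 0.110 * 450
    = 49.50 mm


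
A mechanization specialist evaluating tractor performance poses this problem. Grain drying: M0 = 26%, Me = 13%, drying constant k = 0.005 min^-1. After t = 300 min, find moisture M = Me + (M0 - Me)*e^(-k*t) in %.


M = Me + (M0 - Me) * e^(-k*t)
  = 13 + (26 - 13) * e^(-0.005*300)
  = 13 + 13 * e^(-1.500)
  = 13 + 13 * 0.22313
  = 13 + 2.9007
  = 15.90%


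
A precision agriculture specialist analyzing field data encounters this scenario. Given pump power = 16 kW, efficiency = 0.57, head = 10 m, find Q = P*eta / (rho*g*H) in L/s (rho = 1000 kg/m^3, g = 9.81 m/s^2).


Q = (P * 1000 * eta) / (rho * g * H)
  = (16 * 1000 * 0.57) / (1000 * 9.81 * 10)
  = 9120 / 98100
  = 0.09297 m^3/s = 92.97 L/s


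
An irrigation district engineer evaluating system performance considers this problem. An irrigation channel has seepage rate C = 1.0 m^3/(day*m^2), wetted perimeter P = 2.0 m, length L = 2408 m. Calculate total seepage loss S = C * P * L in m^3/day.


S = C * P * L
  = 1.0 * 2.0 * 2408
  = 4816 m^3/day


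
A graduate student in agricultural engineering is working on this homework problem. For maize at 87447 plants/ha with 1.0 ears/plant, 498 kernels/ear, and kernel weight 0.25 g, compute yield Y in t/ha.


Y = density * ears * kernels * kw
  = 87447 * 1.0 * 498 * 0.25 g/ha
  = 10887151.50 g/ha
  = 10887.15 kg/ha = 10.89 t/ha


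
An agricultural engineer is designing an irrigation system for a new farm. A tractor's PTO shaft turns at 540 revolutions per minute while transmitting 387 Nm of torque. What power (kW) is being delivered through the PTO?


P = 2*pi*n*T / 60000
  = 2*pi * 540 * 387 / 60000
  = 1313060.07 / 60000
  = 21.88 kW


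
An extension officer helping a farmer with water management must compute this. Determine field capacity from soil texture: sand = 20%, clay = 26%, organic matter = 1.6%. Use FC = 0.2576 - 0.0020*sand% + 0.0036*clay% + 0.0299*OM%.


FC = 0.2576 - 0.0020*20 + 0.0036*26 + 0.0299*1.6
   = 0.2576 - 0.0400 + 0.0936 + 0.0478
   = 0.3590


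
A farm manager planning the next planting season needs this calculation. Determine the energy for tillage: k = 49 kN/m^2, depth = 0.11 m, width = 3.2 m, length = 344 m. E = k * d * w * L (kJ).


E = k * d * w * L
  = 49 * 0.11 * 3.2 * 344
  = 5933.31 kJ


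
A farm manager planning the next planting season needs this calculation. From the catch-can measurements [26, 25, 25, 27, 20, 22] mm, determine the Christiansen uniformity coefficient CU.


xbar = 145 / 6 = 24.167
sum|xi - xbar| = 12.667
CU = 100 * (1 - 12.667 / (6 * 24.167))
   = 100 * (1 - 0.0874)
   = 91.26%


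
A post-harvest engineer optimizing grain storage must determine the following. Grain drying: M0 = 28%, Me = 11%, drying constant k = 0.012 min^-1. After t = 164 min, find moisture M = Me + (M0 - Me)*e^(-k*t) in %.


M = Me + (M0 - Me) * e^(-k*t)
  = 11 + (28 - 11) * e^(-0.012*164)
  = 11 + 17 * e^(-1.968)
  = 11 + 17 * 0.13974
  = 11 + 2.3755
  = 13.38%


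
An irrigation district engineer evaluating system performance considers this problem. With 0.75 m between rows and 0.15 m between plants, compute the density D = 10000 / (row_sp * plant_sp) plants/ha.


D = 10000 / (row_sp * plant_sp)
  = 10000 / (0.75 * 0.15)
  = 10000 / 0.1125
  = 88888.89 plants/ha


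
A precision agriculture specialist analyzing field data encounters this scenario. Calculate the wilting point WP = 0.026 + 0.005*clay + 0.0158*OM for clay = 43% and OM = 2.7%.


WP = 0.026 + 0.005*43 + 0.0158*2.7
   = 0.026 + 0.2150 + 0.0427
   = 0.2837


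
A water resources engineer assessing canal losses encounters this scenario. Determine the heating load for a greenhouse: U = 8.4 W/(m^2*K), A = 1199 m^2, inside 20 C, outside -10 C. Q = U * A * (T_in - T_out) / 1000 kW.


dT = 20 - (-10) = 30 K
Q = U * A * dT
  = 8.4 * 1199 * 30
  = 302148 W = 302.15 kW


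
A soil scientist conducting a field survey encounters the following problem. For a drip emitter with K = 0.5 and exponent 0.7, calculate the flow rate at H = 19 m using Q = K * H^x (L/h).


Q = K * H^x
  = 0.5 * 19^0.7
  = 0.5 * 7.8547
  = 3.93 L/h


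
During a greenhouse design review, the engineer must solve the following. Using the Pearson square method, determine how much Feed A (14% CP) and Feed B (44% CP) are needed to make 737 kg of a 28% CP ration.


parts_A = CP_b - target = 44 - 28 = 16
parts_B = target - CP_a = 28 - 14 = 14
total_parts = 16 + 14 = 30
Feed A = 737 * 16 / 30 = 393.07 kg
Feed B = 737 * 14 / 30 = 343.93 kg

393.07 kg


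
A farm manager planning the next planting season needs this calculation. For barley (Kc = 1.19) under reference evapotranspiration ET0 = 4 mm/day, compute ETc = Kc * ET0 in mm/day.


ETc = Kc * ET0
    = 1.19 * 4
    = 4.76 mm/day


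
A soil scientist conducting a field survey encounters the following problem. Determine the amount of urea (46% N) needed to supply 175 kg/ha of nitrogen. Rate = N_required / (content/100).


Rate = N_required / (N_content / 100)
     = 175 / (46 / 100)
     = 175 / 0.46
     = 380.43 kg/ha


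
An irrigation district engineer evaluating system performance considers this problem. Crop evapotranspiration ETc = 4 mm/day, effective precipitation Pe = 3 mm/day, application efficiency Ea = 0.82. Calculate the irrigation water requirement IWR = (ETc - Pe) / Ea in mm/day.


IWR = (ETc - Pe) / Ea
    = (4 - 3) / 0.82
    = 1 / 0.82
    = 1.22 mm/day


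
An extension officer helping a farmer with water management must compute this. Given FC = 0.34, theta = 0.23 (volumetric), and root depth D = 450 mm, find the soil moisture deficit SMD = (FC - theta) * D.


SMD = (FC - theta) * D
    = (0.34 - 0.23) * 450
    = 0.110 * 450
    = 49.50 mm


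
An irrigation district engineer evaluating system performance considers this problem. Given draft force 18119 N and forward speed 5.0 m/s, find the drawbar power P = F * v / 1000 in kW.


P = F * v / 1000
  = 18119 * 5.0 / 1000
  = 90595 / 1000
  = 90.60 kW


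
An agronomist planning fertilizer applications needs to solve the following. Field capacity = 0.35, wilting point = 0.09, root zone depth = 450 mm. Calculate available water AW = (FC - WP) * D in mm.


AW = (FC - WP) * D
   = (0.35 - 0.09) * 450
   = 0.26 * 450
   = 117 mm


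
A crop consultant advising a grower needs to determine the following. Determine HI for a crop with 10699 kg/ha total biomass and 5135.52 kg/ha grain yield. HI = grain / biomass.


HI = grain_yield / biomass
   = 5135.52 / 10699
   = 0.48


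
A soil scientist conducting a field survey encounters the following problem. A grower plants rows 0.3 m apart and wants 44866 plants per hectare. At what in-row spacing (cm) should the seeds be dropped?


spacing = 10000 / (row_sp * density)
        = 10000 / (0.3 * 44866)
        = 10000 / 13459.80
        = 0.74295 m = 74.30 cm


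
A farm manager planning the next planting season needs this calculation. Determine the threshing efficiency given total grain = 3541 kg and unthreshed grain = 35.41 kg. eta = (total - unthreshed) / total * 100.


eta = (total - unthreshed) / total * 100
    = (3541 - 35.41) / 3541 * 100
    = 3505.59 / 3541 * 100
    = 99%


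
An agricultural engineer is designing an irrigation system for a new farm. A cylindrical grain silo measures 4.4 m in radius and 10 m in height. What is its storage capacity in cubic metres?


V = pi * r^2 * h
  = pi * 4.4^2 * 10
  = pi * 19.36 * 10
  = 608.21 m^3


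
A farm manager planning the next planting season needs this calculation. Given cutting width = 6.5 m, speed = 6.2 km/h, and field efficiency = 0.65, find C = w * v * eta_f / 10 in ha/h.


C = w * v * eta_f / 10
  = 6.5 * 6.2 * 0.65 / 10
  = 26.20 / 10
  = 2.62 ha/h


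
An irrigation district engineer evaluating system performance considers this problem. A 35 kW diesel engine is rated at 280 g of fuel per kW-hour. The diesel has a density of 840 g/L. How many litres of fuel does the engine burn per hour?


FC = P * BSFC / rho_fuel
   = 35 * 280 / 840
   = 9800 / 840
   = 11.67 L/h


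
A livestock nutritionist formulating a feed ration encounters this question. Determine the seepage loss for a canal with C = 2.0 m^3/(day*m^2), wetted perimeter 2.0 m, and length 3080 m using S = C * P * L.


S = C * P * L
  = 2.0 * 2.0 * 3080
  = 12320 m^3/day


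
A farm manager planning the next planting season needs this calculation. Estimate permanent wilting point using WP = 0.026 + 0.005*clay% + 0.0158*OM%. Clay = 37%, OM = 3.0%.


WP = 0.026 + 0.005*37 + 0.0158*3.0
   = 0.026 + 0.1850 + 0.0474
   = 0.2584


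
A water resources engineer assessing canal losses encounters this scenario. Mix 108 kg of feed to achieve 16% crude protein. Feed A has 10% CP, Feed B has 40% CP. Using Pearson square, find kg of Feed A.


parts_A = CP_b - target = 40 - 16 = 24
parts_B = target - CP_a = 16 - 10 = 6
total_parts = 24 + 6 = 30
Feed A = 108 * 24 / 30 = 86.40 kg
Feed B = 108 * 6 / 30 = 21.60 kg

86.40 kg


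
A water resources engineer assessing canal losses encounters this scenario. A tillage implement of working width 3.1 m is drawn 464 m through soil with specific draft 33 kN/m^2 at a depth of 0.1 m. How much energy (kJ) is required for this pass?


E = k * d * w * L
  = 33 * 0.1 * 3.1 * 464
  = 4746.72 kJ


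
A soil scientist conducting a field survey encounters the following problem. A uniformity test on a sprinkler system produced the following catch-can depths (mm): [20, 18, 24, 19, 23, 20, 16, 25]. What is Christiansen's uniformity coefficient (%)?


xbar = 165 / 8 = 20.625
sum|xi - xbar| = 20.250
CU = 100 * (1 - 20.250 / (8 * 20.625))
   = 100 * (1 - 0.1227)
   = 87.73%


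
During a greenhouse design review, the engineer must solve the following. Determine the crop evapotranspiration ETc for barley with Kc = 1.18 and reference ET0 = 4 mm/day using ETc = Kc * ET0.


ETc = Kc * ET0
    = 1.18 * 4
    = 4.72 mm/day


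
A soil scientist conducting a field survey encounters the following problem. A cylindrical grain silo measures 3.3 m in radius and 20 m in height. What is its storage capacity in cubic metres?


V = pi * r^2 * h
  = pi * 3.3^2 * 20
  = pi * 10.89 * 20
  = 684.24 m^3


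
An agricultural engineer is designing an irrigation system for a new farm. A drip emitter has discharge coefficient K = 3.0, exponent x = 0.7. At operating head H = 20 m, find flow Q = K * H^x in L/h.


Q = K * H^x
  = 3.0 * 20^0.7
  = 3.0 * 8.1418
  = 24.43 L/h


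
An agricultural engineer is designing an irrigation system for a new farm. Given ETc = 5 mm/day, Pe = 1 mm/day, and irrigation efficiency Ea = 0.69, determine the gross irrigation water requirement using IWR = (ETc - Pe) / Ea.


IWR = (ETc - Pe) / Ea
    = (5 - 1) / 0.69
    = 4 / 0.69
    = 5.80 mm/day


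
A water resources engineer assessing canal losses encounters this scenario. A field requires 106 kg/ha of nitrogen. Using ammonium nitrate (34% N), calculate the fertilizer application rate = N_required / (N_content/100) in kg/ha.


Rate = N_required / (N_content / 100)
     = 106 / (34 / 100)
     = 106 / 0.34
     = 311.76 kg/ha


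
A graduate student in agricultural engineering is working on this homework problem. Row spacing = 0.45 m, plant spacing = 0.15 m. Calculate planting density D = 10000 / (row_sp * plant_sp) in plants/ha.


D = 10000 / (row_sp * plant_sp)
  = 10000 / (0.45 * 0.15)
  = 10000 / 0.0675
  = 148148.15 plants/ha


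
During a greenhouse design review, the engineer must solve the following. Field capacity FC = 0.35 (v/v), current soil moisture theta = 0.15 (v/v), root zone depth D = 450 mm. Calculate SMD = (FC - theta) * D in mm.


SMD = (FC - theta) * D
    = (0.35 - 0.15) * 450
    = 0.200 * 450
    = 90 mm


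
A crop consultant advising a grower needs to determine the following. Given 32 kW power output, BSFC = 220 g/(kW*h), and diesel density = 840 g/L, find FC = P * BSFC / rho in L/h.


FC = P * BSFC / rho_fuel
   = 32 * 220 / 840
   = 7040 / 840
   = 8.38 L/h


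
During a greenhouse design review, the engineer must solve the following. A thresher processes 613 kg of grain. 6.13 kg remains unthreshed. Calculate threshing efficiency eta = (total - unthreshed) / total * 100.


eta = (total - unthreshed) / total * 100
    = (613 - 6.13) / 613 * 100
    = 606.87 / 613 * 100
    = 99%


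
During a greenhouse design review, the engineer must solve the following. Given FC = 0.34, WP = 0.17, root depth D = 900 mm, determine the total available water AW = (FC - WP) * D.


AW = (FC - WP) * D
   = (0.34 - 0.17) * 900
   = 0.17 * 900
   = 153 mm


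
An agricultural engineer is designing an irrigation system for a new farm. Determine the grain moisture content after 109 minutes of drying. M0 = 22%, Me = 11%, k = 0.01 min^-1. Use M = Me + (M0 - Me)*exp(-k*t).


M = Me + (M0 - Me) * e^(-k*t)
  = 11 + (22 - 11) * e^(-0.01*109)
  = 11 + 11 * e^(-1.090)
  = 11 + 11 * 0.33622
  = 11 + 3.6984
  = 14.70%


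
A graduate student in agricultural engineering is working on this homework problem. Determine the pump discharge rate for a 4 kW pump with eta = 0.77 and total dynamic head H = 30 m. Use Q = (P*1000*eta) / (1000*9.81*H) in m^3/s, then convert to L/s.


Q = (P * 1000 * eta) / (rho * g * H)
  = (4 * 1000 * 0.77) / (1000 * 9.81 * 30)
  = 3080 / 294300
  = 0.01047 m^3/s = 10.47 L/s


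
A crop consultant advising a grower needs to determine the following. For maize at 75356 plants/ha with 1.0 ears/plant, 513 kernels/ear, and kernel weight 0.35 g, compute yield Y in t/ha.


Y = density * ears * kernels * kw
  = 75356 * 1.0 * 513 * 0.35 g/ha
  = 13530169.80 g/ha
  = 13530.17 kg/ha = 13.53 t/ha


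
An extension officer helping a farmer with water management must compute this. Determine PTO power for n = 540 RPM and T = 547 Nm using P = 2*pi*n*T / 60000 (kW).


P = 2*pi*n*T / 60000
  = 2*pi * 540 * 547 / 60000
  = 1855927.28 / 60000
  = 30.93 kW


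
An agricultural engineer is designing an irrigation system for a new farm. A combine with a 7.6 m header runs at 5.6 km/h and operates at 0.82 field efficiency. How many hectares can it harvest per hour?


C = w * v * eta_f / 10
  = 7.6 * 5.6 * 0.82 / 10
  = 34.90 / 10
  = 3.49 ha/h


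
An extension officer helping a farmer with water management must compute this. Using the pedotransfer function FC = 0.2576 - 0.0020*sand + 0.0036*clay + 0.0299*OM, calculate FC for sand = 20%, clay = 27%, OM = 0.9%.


FC = 0.2576 - 0.0020*20 + 0.0036*27 + 0.0299*0.9
   = 0.2576 - 0.0400 + 0.0972 + 0.0269
   = 0.3417


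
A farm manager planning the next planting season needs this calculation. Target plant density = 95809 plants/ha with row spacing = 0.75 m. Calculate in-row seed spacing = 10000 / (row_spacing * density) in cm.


spacing = 10000 / (row_sp * density)
        = 10000 / (0.75 * 95809)
        = 10000 / 71856.75
        = 0.13917 m = 13.92 cm


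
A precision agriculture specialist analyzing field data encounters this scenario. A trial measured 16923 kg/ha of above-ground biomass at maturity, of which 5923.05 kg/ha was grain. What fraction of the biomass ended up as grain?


HI = grain_yield / biomass
   = 5923.05 / 16923
   = 0.35


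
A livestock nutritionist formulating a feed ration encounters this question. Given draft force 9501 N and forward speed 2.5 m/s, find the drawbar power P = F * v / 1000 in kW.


P = F * v / 1000
  = 9501 * 2.5 / 1000
  = 23752.50 / 1000
  = 23.75 kW


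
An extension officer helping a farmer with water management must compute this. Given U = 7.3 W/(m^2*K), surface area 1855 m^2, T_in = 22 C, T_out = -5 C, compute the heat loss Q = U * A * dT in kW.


dT = 22 - (-5) = 27 K
Q = U * A * dT
  = 7.3 * 1855 * 27
  = 365620.50 W = 365.62 kW


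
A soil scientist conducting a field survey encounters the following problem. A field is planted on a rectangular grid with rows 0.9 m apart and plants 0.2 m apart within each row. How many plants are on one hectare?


D = 10000 / (row_sp * plant_sp)
  = 10000 / (0.9 * 0.2)
  = 10000 / 0.1800
  = 55555.56 plants/ha


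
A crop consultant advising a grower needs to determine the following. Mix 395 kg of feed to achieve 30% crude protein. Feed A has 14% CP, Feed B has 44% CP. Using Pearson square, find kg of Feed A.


parts_A = CP_b - target = 44 - 30 = 14
parts_B = target - CP_a = 30 - 14 = 16
total_parts = 14 + 16 = 30
Feed A = 395 * 14 / 30 = 184.33 kg
Feed B = 395 * 16 / 30 = 210.67 kg

184.33 kg


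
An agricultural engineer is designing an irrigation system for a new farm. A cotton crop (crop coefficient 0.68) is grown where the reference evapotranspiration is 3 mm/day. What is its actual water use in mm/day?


ETc = Kc * ET0
    = 0.68 * 3
    = 2.04 mm/day


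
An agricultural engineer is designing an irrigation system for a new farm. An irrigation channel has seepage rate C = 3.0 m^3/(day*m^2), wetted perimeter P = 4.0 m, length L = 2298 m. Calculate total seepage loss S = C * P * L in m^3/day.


S = C * P * L
  = 3.0 * 4.0 * 2298
  = 27576 m^3/day


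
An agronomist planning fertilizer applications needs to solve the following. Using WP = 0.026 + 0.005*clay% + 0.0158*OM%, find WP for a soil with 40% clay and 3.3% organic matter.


WP = 0.026 + 0.005*40 + 0.0158*3.3
   = 0.026 + 0.2000 + 0.0521
   = 0.2781


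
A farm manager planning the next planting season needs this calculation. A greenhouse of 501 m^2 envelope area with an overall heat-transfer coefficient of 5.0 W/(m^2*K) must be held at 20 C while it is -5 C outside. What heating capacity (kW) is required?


dT = 20 - (-5) = 25 K
Q = U * A * dT
  = 5.0 * 501 * 25
  = 62625 W = 62.63 kW


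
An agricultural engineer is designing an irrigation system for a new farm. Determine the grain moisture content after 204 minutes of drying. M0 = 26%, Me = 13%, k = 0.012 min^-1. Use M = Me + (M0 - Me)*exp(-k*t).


M = Me + (M0 - Me) * e^(-k*t)
  = 13 + (26 - 13) * e^(-0.012*204)
  = 13 + 13 * e^(-2.448)
  = 13 + 13 * 0.08647
  = 13 + 1.1241
  = 14.12%


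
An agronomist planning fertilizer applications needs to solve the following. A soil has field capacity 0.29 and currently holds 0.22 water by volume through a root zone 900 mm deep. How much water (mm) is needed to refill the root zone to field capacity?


SMD = (FC - theta) * D
    = (0.29 - 0.22) * 900
    = 0.070 * 900
    = 63 mm


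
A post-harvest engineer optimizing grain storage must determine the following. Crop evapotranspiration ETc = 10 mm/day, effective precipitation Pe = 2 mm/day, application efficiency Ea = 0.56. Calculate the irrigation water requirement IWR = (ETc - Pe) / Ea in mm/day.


IWR = (ETc - Pe) / Ea
    = (10 - 2) / 0.56
    = 8 / 0.56
    = 14.29 mm/day


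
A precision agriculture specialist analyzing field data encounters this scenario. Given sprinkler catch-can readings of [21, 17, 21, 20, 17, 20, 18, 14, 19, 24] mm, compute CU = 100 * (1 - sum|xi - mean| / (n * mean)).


xbar = 191 / 10 = 19.100
sum|xi - xbar| = 21
CU = 100 * (1 - 21 / (10 * 19.100))
   = 100 * (1 - 0.1099)
   = 89.01%


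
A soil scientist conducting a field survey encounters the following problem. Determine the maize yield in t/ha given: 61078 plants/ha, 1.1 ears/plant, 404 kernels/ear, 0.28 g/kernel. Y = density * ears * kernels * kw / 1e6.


Y = density * ears * kernels * kw
  = 61078 * 1.1 * 404 * 0.28 g/ha
  = 7600057.70 g/ha
  = 7600.06 kg/ha = 7.60 t/ha


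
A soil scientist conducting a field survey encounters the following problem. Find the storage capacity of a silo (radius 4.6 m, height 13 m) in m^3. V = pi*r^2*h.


V = pi * r^2 * h
  = pi * 4.6^2 * 13
  = pi * 21.16 * 13
  = 864.19 m^3


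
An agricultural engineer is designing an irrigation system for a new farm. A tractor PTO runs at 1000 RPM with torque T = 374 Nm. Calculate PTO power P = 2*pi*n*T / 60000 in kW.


P = 2*pi*n*T / 60000
  = 2*pi * 1000 * 374 / 60000
  = 2349911.30 / 60000
  = 39.17 kW


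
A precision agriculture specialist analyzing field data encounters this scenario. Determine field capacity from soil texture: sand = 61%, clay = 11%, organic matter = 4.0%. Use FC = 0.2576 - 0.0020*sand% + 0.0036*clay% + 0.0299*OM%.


FC = 0.2576 - 0.0020*61 + 0.0036*11 + 0.0299*4.0
   = 0.2576 - 0.1220 + 0.0396 + 0.1196
   = 0.2948


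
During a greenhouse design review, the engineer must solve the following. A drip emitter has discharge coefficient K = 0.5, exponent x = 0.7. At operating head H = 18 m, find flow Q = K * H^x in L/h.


Q = K * H^x
  = 0.5 * 18^0.7
  = 0.5 * 7.5629
  = 3.78 L/h


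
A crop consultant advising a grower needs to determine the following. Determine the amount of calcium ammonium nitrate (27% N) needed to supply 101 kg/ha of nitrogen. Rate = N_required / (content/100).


Rate = N_required / (N_content / 100)
     = 101 / (27 / 100)
     = 101 / 0.27
     = 374.07 kg/ha


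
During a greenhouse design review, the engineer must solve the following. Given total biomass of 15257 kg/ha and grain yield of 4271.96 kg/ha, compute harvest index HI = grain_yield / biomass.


HI = grain_yield / biomass
   = 4271.96 / 15257
   = 0.28


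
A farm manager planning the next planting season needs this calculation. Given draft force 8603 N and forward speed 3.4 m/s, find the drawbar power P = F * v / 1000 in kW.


P = F * v / 1000
  = 8603 * 3.4 / 1000
  = 29250.20 / 1000
  = 29.25 kW


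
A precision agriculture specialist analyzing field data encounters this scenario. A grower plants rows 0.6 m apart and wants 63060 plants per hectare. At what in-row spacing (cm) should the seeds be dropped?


spacing = 10000 / (row_sp * density)
        = 10000 / (0.6 * 63060)
        = 10000 / 37836
        = 0.26430 m = 26.43 cm


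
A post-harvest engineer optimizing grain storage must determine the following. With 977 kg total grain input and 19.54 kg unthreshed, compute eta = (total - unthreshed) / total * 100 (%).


eta = (total - unthreshed) / total * 100
    = (977 - 19.54) / 977 * 100
    = 957.46 / 977 * 100
    = 98%


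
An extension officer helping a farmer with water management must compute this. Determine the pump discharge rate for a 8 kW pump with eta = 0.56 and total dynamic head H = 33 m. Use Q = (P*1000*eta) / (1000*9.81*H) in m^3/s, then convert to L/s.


Q = (P * 1000 * eta) / (rho * g * H)
  = (8 * 1000 * 0.56) / (1000 * 9.81 * 33)
  = 4480 / 323730
  = 0.01384 m^3/s = 13.84 L/s


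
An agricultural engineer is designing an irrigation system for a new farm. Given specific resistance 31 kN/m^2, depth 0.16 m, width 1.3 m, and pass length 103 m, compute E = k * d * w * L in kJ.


E = k * d * w * L
  = 31 * 0.16 * 1.3 * 103
  = 664.14 kJ


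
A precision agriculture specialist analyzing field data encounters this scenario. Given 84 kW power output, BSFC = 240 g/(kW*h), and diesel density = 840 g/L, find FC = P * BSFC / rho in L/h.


FC = P * BSFC / rho_fuel
   = 84 * 240 / 840
   = 20160 / 840
   = 24 L/h


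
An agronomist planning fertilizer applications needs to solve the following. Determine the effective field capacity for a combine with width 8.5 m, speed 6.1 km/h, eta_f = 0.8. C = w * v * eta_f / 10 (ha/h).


C = w * v * eta_f / 10
  = 8.5 * 6.1 * 0.8 / 10
  = 41.48 / 10
  = 4.15 ha/h


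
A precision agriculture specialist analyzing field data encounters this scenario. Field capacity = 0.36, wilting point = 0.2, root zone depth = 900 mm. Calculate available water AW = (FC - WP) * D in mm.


AW = (FC - WP) * D
   = (0.36 - 0.2) * 900
   = 0.16 * 900
   = 144 mm


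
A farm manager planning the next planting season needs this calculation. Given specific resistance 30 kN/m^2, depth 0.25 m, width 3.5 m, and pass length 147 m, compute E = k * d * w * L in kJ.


E = k * d * w * L
  = 30 * 0.25 * 3.5 * 147
  = 3858.75 kJ


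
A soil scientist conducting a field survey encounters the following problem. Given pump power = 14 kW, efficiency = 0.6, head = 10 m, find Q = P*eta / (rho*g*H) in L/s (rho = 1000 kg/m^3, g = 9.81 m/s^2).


Q = (P * 1000 * eta) / (rho * g * H)
  = (14 * 1000 * 0.6) / (1000 * 9.81 * 10)
  = 8400 / 98100
  = 0.08563 m^3/s = 85.63 L/s


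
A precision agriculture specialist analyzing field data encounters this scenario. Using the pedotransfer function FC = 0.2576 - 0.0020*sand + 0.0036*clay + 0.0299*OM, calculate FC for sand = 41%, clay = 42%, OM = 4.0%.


FC = 0.2576 - 0.0020*41 + 0.0036*42 + 0.0299*4.0
   = 0.2576 - 0.0820 + 0.1512 + 0.1196
   = 0.4464


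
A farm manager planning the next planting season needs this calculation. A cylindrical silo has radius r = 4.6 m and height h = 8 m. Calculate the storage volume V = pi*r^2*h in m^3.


V = pi * r^2 * h
  = pi * 4.6^2 * 8
  = pi * 21.16 * 8
  = 531.81 m^3


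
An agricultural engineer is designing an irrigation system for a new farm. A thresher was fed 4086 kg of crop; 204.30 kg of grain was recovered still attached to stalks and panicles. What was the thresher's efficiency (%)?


eta = (total - unthreshed) / total * 100
    = (4086 - 204.30) / 4086 * 100
    = 3881.70 / 4086 * 100
    = 95%


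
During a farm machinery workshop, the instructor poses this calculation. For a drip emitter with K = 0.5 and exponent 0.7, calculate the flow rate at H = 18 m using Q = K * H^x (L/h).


Q = K * H^x
  = 0.5 * 18^0.7
  = 0.5 * 7.5629
  = 3.78 L/h


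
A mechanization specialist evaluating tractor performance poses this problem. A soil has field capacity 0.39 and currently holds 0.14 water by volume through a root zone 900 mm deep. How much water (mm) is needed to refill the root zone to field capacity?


SMD = (FC - theta) * D
    = (0.39 - 0.14) * 900
    = 0.250 * 900
    = 225 mm


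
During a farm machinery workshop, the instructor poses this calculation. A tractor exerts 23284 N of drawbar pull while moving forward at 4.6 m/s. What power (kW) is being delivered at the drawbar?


P = F * v / 1000
  = 23284 * 4.6 / 1000
  = 107106.40 / 1000
  = 107.11 kW


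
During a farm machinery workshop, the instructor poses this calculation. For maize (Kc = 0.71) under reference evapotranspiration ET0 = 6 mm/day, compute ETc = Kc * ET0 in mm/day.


ETc = Kc * ET0
    = 0.71 * 6
    = 4.26 mm/day


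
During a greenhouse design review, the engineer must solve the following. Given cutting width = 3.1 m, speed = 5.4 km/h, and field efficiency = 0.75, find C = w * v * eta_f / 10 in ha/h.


C = w * v * eta_f / 10
  = 3.1 * 5.4 * 0.75 / 10
  = 12.56 / 10
  = 1.26 ha/h


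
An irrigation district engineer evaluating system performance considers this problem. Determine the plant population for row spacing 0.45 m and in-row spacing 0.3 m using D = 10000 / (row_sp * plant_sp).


D = 10000 / (row_sp * plant_sp)
  = 10000 / (0.45 * 0.3)
  = 10000 / 0.1350
  = 74074.07 plants/ha


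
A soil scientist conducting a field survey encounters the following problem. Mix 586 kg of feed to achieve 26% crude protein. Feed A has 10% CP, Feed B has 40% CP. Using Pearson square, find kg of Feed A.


parts_A = CP_b - target = 40 - 26 = 14
parts_B = target - CP_a = 26 - 10 = 16
total_parts = 14 + 16 = 30
Feed A = 586 * 14 / 30 = 273.47 kg
Feed B = 586 * 16 / 30 = 312.53 kg

273.47 kg


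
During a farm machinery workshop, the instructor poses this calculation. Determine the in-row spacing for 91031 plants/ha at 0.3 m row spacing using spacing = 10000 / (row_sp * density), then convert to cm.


spacing = 10000 / (row_sp * density)
        = 10000 / (0.3 * 91031)
        = 10000 / 27309.30
        = 0.36618 m = 36.62 cm


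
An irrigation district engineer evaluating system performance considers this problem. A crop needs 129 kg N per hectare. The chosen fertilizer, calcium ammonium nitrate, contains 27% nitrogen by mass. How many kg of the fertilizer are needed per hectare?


Rate = N_required / (N_content / 100)
     = 129 / (27 / 100)
     = 129 / 0.27
     = 477.78 kg/ha


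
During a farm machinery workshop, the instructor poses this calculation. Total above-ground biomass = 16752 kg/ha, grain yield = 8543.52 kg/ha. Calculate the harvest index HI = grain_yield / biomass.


HI = grain_yield / biomass
   = 8543.52 / 16752
   = 0.51


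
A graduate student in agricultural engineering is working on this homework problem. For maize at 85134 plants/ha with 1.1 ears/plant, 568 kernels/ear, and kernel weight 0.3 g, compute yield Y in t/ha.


Y = density * ears * kernels * kw
  = 85134 * 1.1 * 568 * 0.3 g/ha
  = 15957516.96 g/ha
  = 15957.52 kg/ha = 15.96 t/ha


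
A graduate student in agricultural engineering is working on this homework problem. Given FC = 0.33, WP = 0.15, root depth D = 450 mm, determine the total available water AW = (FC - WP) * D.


AW = (FC - WP) * D
   = (0.33 - 0.15) * 450
   = 0.18 * 450
   = 81 mm


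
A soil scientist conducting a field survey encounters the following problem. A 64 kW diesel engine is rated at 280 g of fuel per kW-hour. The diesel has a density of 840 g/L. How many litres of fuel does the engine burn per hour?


FC = P * BSFC / rho_fuel
   = 64 * 280 / 840
   = 17920 / 840
   = 21.33 L/h


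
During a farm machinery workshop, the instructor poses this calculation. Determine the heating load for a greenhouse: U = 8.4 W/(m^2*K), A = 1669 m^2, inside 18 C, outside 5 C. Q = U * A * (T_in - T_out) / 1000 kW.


dT = 18 - (5) = 13 K
Q = U * A * dT
  = 8.4 * 1669 * 13
  = 182254.80 W = 182.25 kW


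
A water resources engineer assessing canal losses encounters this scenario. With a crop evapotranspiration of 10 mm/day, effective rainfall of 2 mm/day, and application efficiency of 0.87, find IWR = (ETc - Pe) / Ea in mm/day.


IWR = (ETc - Pe) / Ea
    = (10 - 2) / 0.87
    = 8 / 0.87
    = 9.20 mm/day


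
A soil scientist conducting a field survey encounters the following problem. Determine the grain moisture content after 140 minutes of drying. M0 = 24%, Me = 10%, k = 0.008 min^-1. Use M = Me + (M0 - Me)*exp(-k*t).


M = Me + (M0 - Me) * e^(-k*t)
  = 10 + (24 - 10) * e^(-0.008*140)
  = 10 + 14 * e^(-1.120)
  = 10 + 14 * 0.32628
  = 10 + 4.5679
  = 14.57%


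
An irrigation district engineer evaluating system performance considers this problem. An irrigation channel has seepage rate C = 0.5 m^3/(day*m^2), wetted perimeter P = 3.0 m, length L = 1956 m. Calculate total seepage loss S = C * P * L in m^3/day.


S = C * P * L
  = 0.5 * 3.0 * 1956
  = 2934 m^3/day
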